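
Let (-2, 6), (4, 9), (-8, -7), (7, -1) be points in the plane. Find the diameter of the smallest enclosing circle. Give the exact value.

20

A smallest enclosing disk is always determined by at most three of the input points on its boundary.
The farthest pair is (4, 9)–(-8, -7) with squared distance 400. The circle on this segment as diameter has centre (-2, 1) and r² = 400/4 = 100.
Check (-2, 6): distance² to centre = 25 ≤ 100, so it lies inside.
All remaining points lie in this disk, and no smaller disk contains both endpoints, so this is the minimum enclosing circle.
Diameter = 2r = 2√100 = 20.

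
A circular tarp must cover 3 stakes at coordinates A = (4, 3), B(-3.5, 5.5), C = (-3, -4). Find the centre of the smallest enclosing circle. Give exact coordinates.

Side lengths²: AB² = 62.5, AC² = 98, BC² = 90.5.
Since AC² = 98 < 90.5 + 62.5 = 153, the triangle is acute, so the smallest enclosing circle is the circumcircle.
Circumcentre = (-0.875, 0.875), r² = 28.28125.
Centre = (-0.875, 0.875).

(-0.875, 0.875)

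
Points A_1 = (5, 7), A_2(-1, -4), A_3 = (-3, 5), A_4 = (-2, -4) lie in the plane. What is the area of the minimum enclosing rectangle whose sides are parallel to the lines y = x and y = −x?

In coordinates u = x + y, v = x − y the rectangle is axis-aligned; the map (x,y)→(u,v) scales areas by 2.
u-values: 12, -5, 2, -6; range = 12 − (-6) = 18.
v-values: -2, 3, -8, 2; range = 3 − (-8) = 11.
Area = (18 × 11) / 2 = 99.

99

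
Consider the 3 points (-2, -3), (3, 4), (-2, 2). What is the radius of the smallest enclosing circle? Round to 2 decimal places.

4.30

Call the three points A, B, C in the order given.
Side lengths²: AB² = 74, AC² = 25, BC² = 29.
Since AB² = 74 ≥ 29 + 25 = 54, the angle opposite AB is not acute, so the smallest enclosing circle has AB as diameter.
Centre = midpoint of AB = (0.5, 0.5), r² = 74/4 = 18.5.
r = √(18.5) ≈ 4.30.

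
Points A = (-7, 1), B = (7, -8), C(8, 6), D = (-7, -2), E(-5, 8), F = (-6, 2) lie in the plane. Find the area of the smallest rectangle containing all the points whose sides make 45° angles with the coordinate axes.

322

In coordinates u = x + y, v = x − y the rectangle is axis-aligned; the map (x,y)→(u,v) scales areas by 2.
u-values: -6, -1, 14, -9, 3, -4; range = 14 − (-9) = 23.
v-values: -8, 15, 2, -5, -13, -8; range = 15 − (-13) = 28.
Area = (23 × 28) / 2 = 322.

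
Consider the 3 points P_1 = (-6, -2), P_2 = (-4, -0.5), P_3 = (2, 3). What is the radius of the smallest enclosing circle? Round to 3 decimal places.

4.717

Side lengths²: P_1P_2² = 6.25, P_1P_3² = 89, P_2P_3² = 48.25.
Since P_1P_3² = 89 ≥ 48.25 + 6.25 = 54.5, the angle opposite P_1P_3 is not acute, so the smallest enclosing circle has P_1P_3 as diameter.
Centre = midpoint of P_1P_3 = (-2, 0.5), r² = 89/4 = 22.25.
r = √(22.25) ≈ 4.717.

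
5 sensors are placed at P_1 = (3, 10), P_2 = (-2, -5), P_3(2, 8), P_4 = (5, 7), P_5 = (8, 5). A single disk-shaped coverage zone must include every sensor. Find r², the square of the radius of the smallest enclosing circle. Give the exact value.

The minimum enclosing circle of a finite set is fixed by two of the points (as a diameter) or three (as a circumcircle).
The farthest pair is P_1–P_2 with squared distance 250. The circle on this segment as diameter has centre (0.5, 2.5) and r² = 250/4 = 62.5.
Check P_3: distance² to centre = 32.5 ≤ 62.5, so it lies inside.
All remaining points lie in this disk, and no smaller disk contains both endpoints, so this is the minimum enclosing circle.

62.5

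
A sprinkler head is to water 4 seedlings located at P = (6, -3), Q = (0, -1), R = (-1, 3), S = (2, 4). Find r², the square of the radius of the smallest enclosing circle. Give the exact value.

21.25

The farthest pair is P–R with squared distance 85. The circle on this segment as diameter has centre (2.5, 0) and r² = 85/4 = 21.25.
Check Q: distance² to centre = 7.25 ≤ 21.25, so it lies inside.
All remaining points lie in this disk, and no smaller disk contains both endpoints, so this is the minimum enclosing circle.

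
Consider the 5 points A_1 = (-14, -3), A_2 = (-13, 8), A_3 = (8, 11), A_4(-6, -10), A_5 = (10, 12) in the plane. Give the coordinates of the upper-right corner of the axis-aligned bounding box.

(10, 12)

x-range [-14, 10], y-range [-10, 12].
The upper-right corner is (10, 12).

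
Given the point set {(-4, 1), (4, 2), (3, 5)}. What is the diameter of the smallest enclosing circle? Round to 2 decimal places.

8.22

Call the three points A, B, C in the order given.
Side lengths²: AB² = 65, AC² = 65, BC² = 10.
Since AC² = 65 < 65 + 10 = 75, the triangle is acute, so the smallest enclosing circle is the circumcircle.
Circumcentre = (-0.1, 2.3), r² = 16.9.
Diameter = 2r = 2√(16.9) ≈ 8.22.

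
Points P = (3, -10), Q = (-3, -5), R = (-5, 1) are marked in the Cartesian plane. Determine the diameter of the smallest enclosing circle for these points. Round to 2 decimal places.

Side lengths²: PQ² = 61, PR² = 185, QR² = 40.
Since PR² = 185 ≥ 61 + 40 = 101, the angle opposite PR is not acute, so the smallest enclosing circle has PR as diameter.
Centre = midpoint of PR = (-1, -4.5), r² = 185/4 = 46.25.
Diameter = 2r = 2√(46.25) ≈ 13.60.

13.60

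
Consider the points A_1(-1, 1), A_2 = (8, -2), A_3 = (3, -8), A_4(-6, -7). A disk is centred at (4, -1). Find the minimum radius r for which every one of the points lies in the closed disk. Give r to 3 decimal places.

The required radius is the distance from (4, -1) to the farthest point.
Squared distances: 29, 17, 50, 136.
Maximum is 136, attained at A_4.
r = √136 ≈ 11.662.

11.662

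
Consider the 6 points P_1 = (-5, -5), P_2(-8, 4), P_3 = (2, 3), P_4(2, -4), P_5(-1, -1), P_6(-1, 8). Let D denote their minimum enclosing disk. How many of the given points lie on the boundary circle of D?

A smallest enclosing disk is always determined by at most three of the input points on its boundary.
The minimum enclosing circle is determined by three boundary points: P_1, P_4, P_6.
Their circumcentre is (-135/58, 75/58) with r² = 78625/1682.
The farthest remaining point P_2 is at distance² 66445/1682 ≤ 78625/1682.
The points at distance exactly r from the centre are P_1, P_4, P_6 — 3 points.

3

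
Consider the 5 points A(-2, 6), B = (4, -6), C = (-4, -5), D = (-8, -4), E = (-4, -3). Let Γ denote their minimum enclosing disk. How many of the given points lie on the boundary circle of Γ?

3

The minimum enclosing circle of a finite set is fixed by two of the points (as a diameter) or three (as a circumcircle).
The minimum enclosing circle is determined by three boundary points: A, B, D.
Their circumcentre is (-15/11, -13/11) with r² = 6290/121.
The farthest remaining point C is at distance² 2605/121 ≤ 6290/121.
The points at distance exactly r from the centre are A, B, D — 3 points.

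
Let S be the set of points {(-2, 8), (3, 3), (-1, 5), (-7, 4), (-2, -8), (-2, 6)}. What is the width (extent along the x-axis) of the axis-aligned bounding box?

10

max x = 3, min x = -7, so width = 10.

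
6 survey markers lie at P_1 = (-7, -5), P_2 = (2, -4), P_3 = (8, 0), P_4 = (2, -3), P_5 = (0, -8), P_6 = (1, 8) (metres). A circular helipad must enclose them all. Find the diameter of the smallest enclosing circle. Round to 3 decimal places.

By Welzl's lemma the MEC is supported by two points (diametrically opposite) or three points (on a circumcircle).
The minimum enclosing circle is determined by three boundary points: P_1, P_3, P_6.
Their circumcentre is (-17/62, -11/62) with r² = 131645/1922.
The farthest remaining point P_5 is at distance² 117757/1922 ≤ 131645/1922.
Diameter = 2r = 2√(131645/1922) ≈ 16.552.

16.552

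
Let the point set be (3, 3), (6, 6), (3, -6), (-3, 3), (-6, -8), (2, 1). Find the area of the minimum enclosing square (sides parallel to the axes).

196

The bounding box has width 12 and height 14.
An axis-aligned square enclosing the set must have side ≥ max(width, height).
So the minimum side is max(12, 14) = 14.
Area = 14² = 196.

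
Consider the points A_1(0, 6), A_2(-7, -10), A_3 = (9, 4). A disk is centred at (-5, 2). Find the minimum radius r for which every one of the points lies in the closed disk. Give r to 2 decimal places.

14.14

The required radius is the distance from (-5, 2) to the farthest point.
Squared distances: 41, 148, 200.
Maximum is 200, attained at A_3.
r = √200 ≈ 14.14.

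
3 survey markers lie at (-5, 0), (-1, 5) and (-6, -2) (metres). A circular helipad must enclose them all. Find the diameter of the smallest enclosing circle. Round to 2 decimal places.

8.60

Call the three points A, B, C in the order given.
Side lengths²: AB² = 41, AC² = 5, BC² = 74.
Since BC² = 74 ≥ 41 + 5 = 46, the angle opposite BC is not acute, so the smallest enclosing circle has BC as diameter.
Centre = midpoint of BC = (-3.5, 1.5), r² = 74/4 = 18.5.
Diameter = 2r = 2√(18.5) ≈ 8.60.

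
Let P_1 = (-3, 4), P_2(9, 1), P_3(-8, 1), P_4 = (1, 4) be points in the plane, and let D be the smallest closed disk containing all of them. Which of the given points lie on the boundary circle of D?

A smallest enclosing disk is always determined by at most three of the input points on its boundary.
The farthest pair is P_2–P_3 with squared distance 289. The circle on this segment as diameter has centre (0.5, 1) and r² = 289/4 = 72.25.
Check P_1: distance² to centre = 21.25 ≤ 72.25, so it lies inside.
All remaining points lie in this disk, and no smaller disk contains both endpoints, so this is the minimum enclosing circle.
The points at distance exactly r from the centre are P_2, P_3 — 2 points.

P_2, P_3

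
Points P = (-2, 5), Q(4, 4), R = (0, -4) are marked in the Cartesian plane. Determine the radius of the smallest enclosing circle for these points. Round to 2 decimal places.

4.82

Side lengths²: PQ² = 37, PR² = 85, QR² = 80.
Since PR² = 85 < 80 + 37 = 117, the triangle is acute, so the smallest enclosing circle is the circumcircle.
Circumcentre = (5/13, 21/26), r² = 15725/676.
r = √(15725/676) ≈ 4.82.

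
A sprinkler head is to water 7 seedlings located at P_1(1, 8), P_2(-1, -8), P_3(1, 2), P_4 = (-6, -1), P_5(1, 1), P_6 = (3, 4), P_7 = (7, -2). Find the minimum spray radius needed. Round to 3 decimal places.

A smallest enclosing disk is always determined by at most three of the input points on its boundary.
The farthest pair is P_1–P_2 with squared distance 260. The circle on this segment as diameter has centre (0, 0) and r² = 260/4 = 65.
Check P_3: distance² to centre = 5 ≤ 65, so it lies inside.
All remaining points lie in this disk, and no smaller disk contains both endpoints, so this is the minimum enclosing circle.
r = √65 ≈ 8.062.

8.062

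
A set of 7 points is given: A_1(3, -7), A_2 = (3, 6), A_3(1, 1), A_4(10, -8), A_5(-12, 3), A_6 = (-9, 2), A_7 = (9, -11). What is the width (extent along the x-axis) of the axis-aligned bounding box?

22

max x = 10, min x = -12, so width = 22.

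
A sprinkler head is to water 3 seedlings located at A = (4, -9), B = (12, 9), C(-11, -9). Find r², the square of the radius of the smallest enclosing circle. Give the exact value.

213.25

Side lengths²: AB² = 388, AC² = 225, BC² = 853.
Since BC² = 853 ≥ 388 + 225 = 613, the angle opposite BC is not acute, so the smallest enclosing circle has BC as diameter.
Centre = midpoint of BC = (0.5, 0), r² = 853/4 = 213.25.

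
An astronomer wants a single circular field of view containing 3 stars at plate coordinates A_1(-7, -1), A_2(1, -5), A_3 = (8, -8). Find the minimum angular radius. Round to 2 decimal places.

8.28

Side lengths²: A_1A_2² = 80, A_1A_3² = 274, A_2A_3² = 58.
Since A_1A_3² = 274 ≥ 80 + 58 = 138, the angle opposite A_1A_3 is not acute, so the smallest enclosing circle has A_1A_3 as diameter.
Centre = midpoint of A_1A_3 = (0.5, -4.5), r² = 274/4 = 68.5.
r = √(68.5) ≈ 8.28.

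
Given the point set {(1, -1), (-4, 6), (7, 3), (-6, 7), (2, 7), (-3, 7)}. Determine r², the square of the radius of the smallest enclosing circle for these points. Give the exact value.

The farthest pair is (7, 3)–(-6, 7) with squared distance 185. The circle on this segment as diameter has centre (0.5, 5) and r² = 185/4 = 46.25.
Check (1, -1): distance² to centre = 36.25 ≤ 46.25, so it lies inside.
All remaining points lie in this disk, and no smaller disk contains both endpoints, so this is the minimum enclosing circle.

46.25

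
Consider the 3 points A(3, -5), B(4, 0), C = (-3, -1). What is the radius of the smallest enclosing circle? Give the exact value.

Side lengths²: AB² = 26, AC² = 52, BC² = 50.
Since AC² = 52 < 50 + 26 = 76, the triangle is acute, so the smallest enclosing circle is the circumcircle.
Circumcentre = (12/17, -33/17), r² = 4225/289.
r = √(4225/289) = 65/17.

65/17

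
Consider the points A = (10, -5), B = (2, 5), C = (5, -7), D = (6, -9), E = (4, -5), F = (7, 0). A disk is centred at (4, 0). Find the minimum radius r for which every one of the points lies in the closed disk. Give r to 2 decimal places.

9.22

The required radius is the distance from (4, 0) to the farthest point.
Squared distances: 61, 29, 50, 85, 25, 9.
Maximum is 85, attained at D.
r = √85 ≈ 9.22.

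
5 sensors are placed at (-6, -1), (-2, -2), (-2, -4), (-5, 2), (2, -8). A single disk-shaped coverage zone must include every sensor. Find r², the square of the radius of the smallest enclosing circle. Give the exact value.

37.25

The farthest pair is (-5, 2)–(2, -8) with squared distance 149. The circle on this segment as diameter has centre (-1.5, -3) and r² = 149/4 = 37.25.
Check (-6, -1): distance² to centre = 24.25 ≤ 37.25, so it lies inside.
All remaining points lie in this disk, and no smaller disk contains both endpoints, so this is the minimum enclosing circle.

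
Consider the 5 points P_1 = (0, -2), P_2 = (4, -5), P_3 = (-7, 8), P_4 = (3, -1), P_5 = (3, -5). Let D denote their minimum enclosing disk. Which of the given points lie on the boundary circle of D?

By Welzl's lemma the MEC is supported by two points (diametrically opposite) or three points (on a circumcircle).
The farthest pair is P_2–P_3 with squared distance 290. The circle on this segment as diameter has centre (-1.5, 1.5) and r² = 290/4 = 72.5.
Check P_1: distance² to centre = 14.5 ≤ 72.5, so it lies inside.
All remaining points lie in this disk, and no smaller disk contains both endpoints, so this is the minimum enclosing circle.
The points at distance exactly r from the centre are P_2, P_3 — 2 points.

P_2, P_3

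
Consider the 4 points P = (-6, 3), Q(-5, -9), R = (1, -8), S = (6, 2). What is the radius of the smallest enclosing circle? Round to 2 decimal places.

7.89

The minimum enclosing circle of a finite set is fixed by two of the points (as a diameter) or three (as a circumcircle).
The minimum enclosing circle is determined by three boundary points: P, Q, S.
Their circumcentre is (-11/26, -67/26) with r² = 21025/338.
The farthest remaining point R is at distance² 10625/338 ≤ 21025/338.
r = √(21025/338) ≈ 7.89.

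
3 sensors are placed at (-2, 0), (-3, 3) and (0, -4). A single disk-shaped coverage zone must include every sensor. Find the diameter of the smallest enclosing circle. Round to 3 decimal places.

7.616

Call the three points A, B, C in the order given.
Side lengths²: AB² = 10, AC² = 20, BC² = 58.
Since BC² = 58 ≥ 20 + 10 = 30, the angle opposite BC is not acute, so the smallest enclosing circle has BC as diameter.
Centre = midpoint of BC = (-1.5, -0.5), r² = 58/4 = 14.5.
Diameter = 2r = 2√(14.5) ≈ 7.616.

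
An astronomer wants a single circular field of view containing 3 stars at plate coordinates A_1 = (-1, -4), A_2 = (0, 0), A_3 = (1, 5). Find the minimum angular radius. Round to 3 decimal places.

4.610

Side lengths²: A_1A_2² = 17, A_1A_3² = 85, A_2A_3² = 26.
Since A_1A_3² = 85 ≥ 26 + 17 = 43, the angle opposite A_1A_3 is not acute, so the smallest enclosing circle has A_1A_3 as diameter.
Centre = midpoint of A_1A_3 = (0, 0.5), r² = 85/4 = 21.25.
r = √(21.25) ≈ 4.610.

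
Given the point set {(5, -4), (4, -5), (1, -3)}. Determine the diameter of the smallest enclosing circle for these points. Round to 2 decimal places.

4.12

Call the three points A, B, C in the order given.
Side lengths²: AB² = 2, AC² = 17, BC² = 13.
Since AC² = 17 ≥ 13 + 2 = 15, the angle opposite AC is not acute, so the smallest enclosing circle has AC as diameter.
Centre = midpoint of AC = (3, -3.5), r² = 17/4 = 4.25.
Diameter = 2r = 2√(4.25) ≈ 4.12.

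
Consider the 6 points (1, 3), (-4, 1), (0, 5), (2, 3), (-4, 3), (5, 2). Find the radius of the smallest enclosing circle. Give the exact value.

The minimum enclosing circle of a finite set is fixed by two of the points (as a diameter) or three (as a circumcircle).
The minimum enclosing circle is determined by three boundary points: (-4, 1), (-4, 3), (5, 2).
Their circumcentre is (4/9, 2) with r² = 1681/81.
The farthest remaining point (0, 5) is at distance² 745/81 ≤ 1681/81.
r = √(1681/81) = 41/9.

41/9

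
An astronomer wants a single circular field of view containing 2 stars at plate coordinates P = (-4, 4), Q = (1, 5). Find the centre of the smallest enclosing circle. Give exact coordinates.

(-1.5, 4.5)

The smallest circle enclosing two points has them as diameter endpoints.
Centre = midpoint = (-1.5, 4.5); r² = |PQ|²/4 = 26/4 = 6.5.
Centre = (-1.5, 4.5).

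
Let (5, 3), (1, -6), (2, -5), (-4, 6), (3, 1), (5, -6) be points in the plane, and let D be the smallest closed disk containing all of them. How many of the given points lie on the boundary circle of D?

2

The minimum enclosing circle of a finite set is fixed by two of the points (as a diameter) or three (as a circumcircle).
The farthest pair is (-4, 6)–(5, -6) with squared distance 225. The circle on this segment as diameter has centre (0.5, 0) and r² = 225/4 = 56.25.
Check (5, 3): distance² to centre = 29.25 ≤ 56.25, so it lies inside.
All remaining points lie in this disk, and no smaller disk contains both endpoints, so this is the minimum enclosing circle.
The points at distance exactly r from the centre are (-4, 6), (5, -6) — 2 points.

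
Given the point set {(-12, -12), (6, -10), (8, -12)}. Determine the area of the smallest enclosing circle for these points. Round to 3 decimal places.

Call the three points A, B, C in the order given.
Side lengths²: AB² = 328, AC² = 400, BC² = 8.
Since AC² = 400 ≥ 328 + 8 = 336, the angle opposite AC is not acute, so the smallest enclosing circle has AC as diameter.
Centre = midpoint of AC = (-2, -12), r² = 400/4 = 100.
Area = π·r² = π·100 ≈ 314.159.

314.159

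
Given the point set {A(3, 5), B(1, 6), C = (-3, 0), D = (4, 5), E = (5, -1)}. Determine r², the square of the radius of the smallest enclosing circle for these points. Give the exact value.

20.3125

The minimum enclosing circle of a finite set is fixed by two of the points (as a diameter) or three (as a circumcircle).
The minimum enclosing circle is determined by three boundary points: B, C, E.
Their circumcentre is (1.25, 1.5) with r² = 20.3125.
The farthest remaining point D is at distance² 19.8125 ≤ 20.3125.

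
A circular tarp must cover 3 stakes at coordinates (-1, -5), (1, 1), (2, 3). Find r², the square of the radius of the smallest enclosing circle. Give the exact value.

Call the three points A, B, C in the order given.
Side lengths²: AB² = 40, AC² = 73, BC² = 5.
Since AC² = 73 ≥ 40 + 5 = 45, the angle opposite AC is not acute, so the smallest enclosing circle has AC as diameter.
Centre = midpoint of AC = (0.5, -1), r² = 73/4 = 18.25.

18.25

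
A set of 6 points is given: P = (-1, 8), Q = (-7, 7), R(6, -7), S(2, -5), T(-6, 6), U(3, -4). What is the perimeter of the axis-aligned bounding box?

Width = max x − min x = 6 − (-7) = 13.
Height = max y − min y = 8 − (-7) = 15.
Perimeter = 2(13 + 15) = 56.

56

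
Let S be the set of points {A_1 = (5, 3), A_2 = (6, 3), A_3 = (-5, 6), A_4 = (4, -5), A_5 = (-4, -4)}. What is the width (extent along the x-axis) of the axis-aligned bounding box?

11

max x = 6, min x = -5, so width = 11.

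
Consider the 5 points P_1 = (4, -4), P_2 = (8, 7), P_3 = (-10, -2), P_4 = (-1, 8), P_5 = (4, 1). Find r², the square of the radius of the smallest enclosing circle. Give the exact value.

By Welzl's lemma the MEC is supported by two points (diametrically opposite) or three points (on a circumcircle).
The farthest pair is P_2–P_3 with squared distance 405. The circle on this segment as diameter has centre (-1, 2.5) and r² = 405/4 = 101.25.
Check P_1: distance² to centre = 67.25 ≤ 101.25, so it lies inside.
All remaining points lie in this disk, and no smaller disk contains both endpoints, so this is the minimum enclosing circle.

101.25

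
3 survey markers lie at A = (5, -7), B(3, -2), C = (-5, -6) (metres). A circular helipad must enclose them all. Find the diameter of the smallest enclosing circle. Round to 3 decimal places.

Side lengths²: AB² = 29, AC² = 101, BC² = 80.
Since AC² = 101 < 80 + 29 = 109, the triangle is acute, so the smallest enclosing circle is the circumcircle.
Circumcentre = (1/24, -73/12), r² = 14645/576.
Diameter = 2r = 2√(14645/576) ≈ 10.085.

10.085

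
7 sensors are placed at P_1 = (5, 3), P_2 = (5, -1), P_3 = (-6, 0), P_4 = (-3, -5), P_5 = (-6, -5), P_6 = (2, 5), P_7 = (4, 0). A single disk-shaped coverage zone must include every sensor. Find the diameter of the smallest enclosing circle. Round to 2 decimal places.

A smallest enclosing disk is always determined by at most three of the input points on its boundary.
The farthest pair is P_1–P_5 with squared distance 185. The circle on this segment as diameter has centre (-0.5, -1) and r² = 185/4 = 46.25.
Check P_2: distance² to centre = 30.25 ≤ 46.25, so it lies inside.
All remaining points lie in this disk, and no smaller disk contains both endpoints, so this is the minimum enclosing circle.
Diameter = 2r = 2√(46.25) ≈ 13.60.

13.60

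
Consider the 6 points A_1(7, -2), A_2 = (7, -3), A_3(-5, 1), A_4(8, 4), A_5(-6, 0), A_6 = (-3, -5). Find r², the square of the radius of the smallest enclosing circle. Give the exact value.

91001/1681

By Welzl's lemma the MEC is supported by two points (diametrically opposite) or three points (on a circumcircle).
The minimum enclosing circle is determined by three boundary points: A_4, A_5, A_6.
Their circumcentre is (53/41, 40/41) with r² = 91001/1681.
The farthest remaining point A_2 is at distance² 81325/1681 ≤ 91001/1681.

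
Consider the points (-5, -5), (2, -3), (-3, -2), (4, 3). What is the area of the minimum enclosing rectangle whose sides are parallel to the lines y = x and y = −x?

51

In coordinates u = x + y, v = x − y the rectangle is axis-aligned; the map (x,y)→(u,v) scales areas by 2.
u-values: -10, -1, -5, 7; range = 7 − (-10) = 17.
v-values: 0, 5, -1, 1; range = 5 − (-1) = 6.
Area = (17 × 6) / 2 = 51.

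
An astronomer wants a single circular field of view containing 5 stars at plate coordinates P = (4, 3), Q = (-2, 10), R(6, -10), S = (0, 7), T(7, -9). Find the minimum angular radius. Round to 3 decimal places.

By Welzl's lemma the MEC is supported by two points (diametrically opposite) or three points (on a circumcircle).
The farthest pair is Q–R with squared distance 464. The circle on this segment as diameter has centre (2, 0) and r² = 464/4 = 116.
Check P: distance² to centre = 13 ≤ 116, so it lies inside.
All remaining points lie in this disk, and no smaller disk contains both endpoints, so this is the minimum enclosing circle.
r = √116 ≈ 10.770.

10.770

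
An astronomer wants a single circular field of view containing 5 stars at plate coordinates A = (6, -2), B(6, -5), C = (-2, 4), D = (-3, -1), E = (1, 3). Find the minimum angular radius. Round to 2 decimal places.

6.02

The farthest pair is B–C with squared distance 145. The circle on this segment as diameter has centre (2, -0.5) and r² = 145/4 = 36.25.
Check A: distance² to centre = 18.25 ≤ 36.25, so it lies inside.
All remaining points lie in this disk, and no smaller disk contains both endpoints, so this is the minimum enclosing circle.
r = √(36.25) ≈ 6.02.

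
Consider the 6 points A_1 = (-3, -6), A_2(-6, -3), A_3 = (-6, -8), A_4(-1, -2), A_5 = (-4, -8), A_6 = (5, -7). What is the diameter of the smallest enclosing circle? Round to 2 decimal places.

A smallest enclosing disk is always determined by at most three of the input points on its boundary.
The minimum enclosing circle is determined by three boundary points: A_2, A_3, A_6.
Their circumcentre is (-15/22, -5.5) with r² = 8357/242.
The farthest remaining point A_5 is at distance² 4177/242 ≤ 8357/242.
Diameter = 2r = 2√(8357/242) ≈ 11.75.

11.75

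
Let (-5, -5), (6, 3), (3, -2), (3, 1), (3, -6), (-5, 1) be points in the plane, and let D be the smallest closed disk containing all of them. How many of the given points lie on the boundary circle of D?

By Welzl's lemma the MEC is supported by two points (diametrically opposite) or three points (on a circumcircle).
The farthest pair is (-5, -5)–(6, 3) with squared distance 185. The circle on this segment as diameter has centre (0.5, -1) and r² = 185/4 = 46.25.
Check (3, -2): distance² to centre = 7.25 ≤ 46.25, so it lies inside.
All remaining points lie in this disk, and no smaller disk contains both endpoints, so this is the minimum enclosing circle.
The points at distance exactly r from the centre are (-5, -5), (6, 3) — 2 points.

2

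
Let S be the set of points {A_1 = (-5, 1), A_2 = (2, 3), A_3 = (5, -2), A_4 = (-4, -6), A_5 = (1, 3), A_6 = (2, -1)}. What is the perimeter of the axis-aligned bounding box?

38

Width = max x − min x = 5 − (-5) = 10.
Height = max y − min y = 3 − (-6) = 9.
Perimeter = 2(10 + 9) = 38.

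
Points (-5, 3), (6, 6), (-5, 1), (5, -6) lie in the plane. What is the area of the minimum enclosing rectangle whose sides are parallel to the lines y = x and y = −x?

In coordinates u = x + y, v = x − y the rectangle is axis-aligned; the map (x,y)→(u,v) scales areas by 2.
u-values: -2, 12, -4, -1; range = 12 − (-4) = 16.
v-values: -8, 0, -6, 11; range = 11 − (-8) = 19.
Area = (16 × 19) / 2 = 152.

152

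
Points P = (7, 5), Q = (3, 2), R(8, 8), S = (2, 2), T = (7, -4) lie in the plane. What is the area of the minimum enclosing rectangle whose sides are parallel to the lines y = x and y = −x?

In coordinates u = x + y, v = x − y the rectangle is axis-aligned; the map (x,y)→(u,v) scales areas by 2.
u-values: 12, 5, 16, 4, 3; range = 16 − 3 = 13.
v-values: 2, 1, 0, 0, 11; range = 11 − 0 = 11.
Area = (13 × 11) / 2 = 71.5.

71.5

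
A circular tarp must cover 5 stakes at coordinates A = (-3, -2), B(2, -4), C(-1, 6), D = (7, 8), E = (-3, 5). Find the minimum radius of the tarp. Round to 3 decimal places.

7.071

By Welzl's lemma the MEC is supported by two points (diametrically opposite) or three points (on a circumcircle).
The farthest pair is A–D with squared distance 200. The circle on this segment as diameter has centre (2, 3) and r² = 200/4 = 50.
Check B: distance² to centre = 49 ≤ 50, so it lies inside.
All remaining points lie in this disk, and no smaller disk contains both endpoints, so this is the minimum enclosing circle.
r = √50 ≈ 7.071.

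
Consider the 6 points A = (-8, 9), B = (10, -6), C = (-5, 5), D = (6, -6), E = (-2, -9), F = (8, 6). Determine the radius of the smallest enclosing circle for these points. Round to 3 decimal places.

11.715

The minimum enclosing circle of a finite set is fixed by two of the points (as a diameter) or three (as a circumcircle).
The farthest pair is A–B with squared distance 549. The circle on this segment as diameter has centre (1, 1.5) and r² = 549/4 = 137.25.
Check C: distance² to centre = 48.25 ≤ 137.25, so it lies inside.
All remaining points lie in this disk, and no smaller disk contains both endpoints, so this is the minimum enclosing circle.
r = √(137.25) ≈ 11.715.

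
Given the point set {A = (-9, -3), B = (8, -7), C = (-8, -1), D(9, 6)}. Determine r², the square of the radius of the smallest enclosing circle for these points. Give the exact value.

The minimum enclosing circle is determined by three boundary points: A, B, D.
Their circumcentre is (0.7, 0.1) with r² = 103.7.
The farthest remaining point C is at distance² 76.9 ≤ 103.7.

103.7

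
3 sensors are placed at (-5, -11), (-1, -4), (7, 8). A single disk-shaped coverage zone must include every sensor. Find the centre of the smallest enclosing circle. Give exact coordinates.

(1, -1.5)

Call the three points A, B, C in the order given.
Side lengths²: AB² = 65, AC² = 505, BC² = 208.
Since AC² = 505 ≥ 208 + 65 = 273, the angle opposite AC is not acute, so the smallest enclosing circle has AC as diameter.
Centre = midpoint of AC = (1, -1.5), r² = 505/4 = 126.25.
Centre = (1, -1.5).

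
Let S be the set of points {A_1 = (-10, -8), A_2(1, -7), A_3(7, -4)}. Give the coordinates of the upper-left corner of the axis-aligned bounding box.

x-range [-10, 7], y-range [-8, -4].
The upper-left corner is (-10, -4).

(-10, -4)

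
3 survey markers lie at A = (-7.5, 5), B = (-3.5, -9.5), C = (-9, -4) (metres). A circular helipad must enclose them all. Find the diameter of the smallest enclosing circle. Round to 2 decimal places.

Side lengths²: AB² = 226.25, AC² = 83.25, BC² = 60.5.
Since AB² = 226.25 ≥ 83.25 + 60.5 = 143.75, the angle opposite AB is not acute, so the smallest enclosing circle has AB as diameter.
Centre = midpoint of AB = (-5.5, -2.25), r² = 226.25/4 = 56.5625.
Diameter = 2r = 2√(56.5625) ≈ 15.04.

15.04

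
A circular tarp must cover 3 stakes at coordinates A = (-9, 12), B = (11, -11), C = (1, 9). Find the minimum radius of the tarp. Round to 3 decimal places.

15.240

Side lengths²: AB² = 929, AC² = 109, BC² = 500.
Since AB² = 929 ≥ 500 + 109 = 609, the angle opposite AB is not acute, so the smallest enclosing circle has AB as diameter.
Centre = midpoint of AB = (1, 0.5), r² = 929/4 = 232.25.
r = √(232.25) ≈ 15.240.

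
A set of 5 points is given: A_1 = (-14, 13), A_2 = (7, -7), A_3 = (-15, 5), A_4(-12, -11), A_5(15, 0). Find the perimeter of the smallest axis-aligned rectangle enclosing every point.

Width = max x − min x = 15 − (-15) = 30.
Height = max y − min y = 13 − (-11) = 24.
Perimeter = 2(30 + 24) = 108.

108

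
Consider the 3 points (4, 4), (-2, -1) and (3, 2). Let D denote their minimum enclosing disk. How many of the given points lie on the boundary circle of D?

Call the three points A, B, C in the order given.
Side lengths²: AB² = 61, AC² = 5, BC² = 34.
Since AB² = 61 ≥ 34 + 5 = 39, the angle opposite AB is not acute, so the smallest enclosing circle has AB as diameter.
Centre = midpoint of AB = (1, 1.5), r² = 61/4 = 15.25.
The points at distance exactly r from the centre are (4, 4), (-2, -1) — 2 points.

2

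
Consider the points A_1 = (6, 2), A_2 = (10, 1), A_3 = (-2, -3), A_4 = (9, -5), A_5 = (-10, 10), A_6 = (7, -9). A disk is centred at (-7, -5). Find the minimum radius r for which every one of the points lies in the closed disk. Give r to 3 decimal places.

18.028

The required radius is the distance from (-7, -5) to the farthest point.
Squared distances: 218, 325, 29, 256, 234, 212.
Maximum is 325, attained at A_2.
r = √325 ≈ 18.028.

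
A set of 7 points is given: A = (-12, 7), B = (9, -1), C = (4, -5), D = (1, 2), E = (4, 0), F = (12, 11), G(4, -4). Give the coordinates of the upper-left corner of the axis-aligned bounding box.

x-range [-12, 12], y-range [-5, 11].
The upper-left corner is (-12, 11).

(-12, 11)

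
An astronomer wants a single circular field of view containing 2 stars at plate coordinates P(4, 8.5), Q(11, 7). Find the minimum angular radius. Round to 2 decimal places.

3.58

The smallest circle enclosing two points has them as diameter endpoints.
Centre = midpoint = (7.5, 7.75); r² = |PQ|²/4 = 51.25/4 = 12.8125.
r = √(12.8125) ≈ 3.58.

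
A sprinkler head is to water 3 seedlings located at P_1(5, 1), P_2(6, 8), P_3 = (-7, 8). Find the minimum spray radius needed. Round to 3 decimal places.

7.017

Side lengths²: P_1P_2² = 50, P_1P_3² = 193, P_2P_3² = 169.
Since P_1P_3² = 193 < 169 + 50 = 219, the triangle is acute, so the smallest enclosing circle is the circumcircle.
Circumcentre = (-0.5, 75/14), r² = 4825/98.
r = √(4825/98) ≈ 7.017.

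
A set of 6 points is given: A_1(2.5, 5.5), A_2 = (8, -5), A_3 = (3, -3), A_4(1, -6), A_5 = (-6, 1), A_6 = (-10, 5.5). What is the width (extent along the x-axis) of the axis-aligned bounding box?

18

max x = 8, min x = -10, so width = 18.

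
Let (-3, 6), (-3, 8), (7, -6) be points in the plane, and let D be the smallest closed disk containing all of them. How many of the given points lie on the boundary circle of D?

Call the three points A, B, C in the order given.
Side lengths²: AB² = 4, AC² = 244, BC² = 296.
Since BC² = 296 ≥ 244 + 4 = 248, the angle opposite BC is not acute, so the smallest enclosing circle has BC as diameter.
Centre = midpoint of BC = (2, 1), r² = 296/4 = 74.
The points at distance exactly r from the centre are (-3, 8), (7, -6) — 2 points.

2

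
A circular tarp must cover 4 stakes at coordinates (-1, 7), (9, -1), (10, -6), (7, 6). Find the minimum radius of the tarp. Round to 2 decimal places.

The minimum enclosing circle of a finite set is fixed by two of the points (as a diameter) or three (as a circumcircle).
The farthest pair is (-1, 7)–(10, -6) with squared distance 290. The circle on this segment as diameter has centre (4.5, 0.5) and r² = 290/4 = 72.5.
Check (9, -1): distance² to centre = 22.5 ≤ 72.5, so it lies inside.
All remaining points lie in this disk, and no smaller disk contains both endpoints, so this is the minimum enclosing circle.
r = √(72.5) ≈ 8.51.

8.51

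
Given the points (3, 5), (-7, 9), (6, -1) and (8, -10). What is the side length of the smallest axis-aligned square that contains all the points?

The bounding box has width 15 and height 19.
An axis-aligned square enclosing the set must have side ≥ max(width, height).
So the minimum side is max(15, 19) = 19.

19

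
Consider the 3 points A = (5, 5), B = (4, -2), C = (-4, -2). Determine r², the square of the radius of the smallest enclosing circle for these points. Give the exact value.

32.5

Side lengths²: AB² = 50, AC² = 130, BC² = 64.
Since AC² = 130 ≥ 64 + 50 = 114, the angle opposite AC is not acute, so the smallest enclosing circle has AC as diameter.
Centre = midpoint of AC = (0.5, 1.5), r² = 130/4 = 32.5.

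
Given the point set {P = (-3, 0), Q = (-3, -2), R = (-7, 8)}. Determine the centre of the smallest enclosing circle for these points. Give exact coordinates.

Side lengths²: PQ² = 4, PR² = 80, QR² = 116.
Since QR² = 116 ≥ 80 + 4 = 84, the angle opposite QR is not acute, so the smallest enclosing circle has QR as diameter.
Centre = midpoint of QR = (-5, 3), r² = 116/4 = 29.
Centre = (-5, 3).

(-5, 3)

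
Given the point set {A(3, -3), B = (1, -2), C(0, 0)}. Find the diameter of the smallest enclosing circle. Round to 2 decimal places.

Side lengths²: AB² = 5, AC² = 18, BC² = 5.
Since AC² = 18 ≥ 5 + 5 = 10, the angle opposite AC is not acute, so the smallest enclosing circle has AC as diameter.
Centre = midpoint of AC = (1.5, -1.5), r² = 18/4 = 4.5.
Diameter = 2r = 2√(4.5) ≈ 4.24.

4.24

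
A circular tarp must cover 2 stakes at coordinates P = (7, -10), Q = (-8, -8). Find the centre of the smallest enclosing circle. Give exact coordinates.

(-0.5, -9)

The smallest circle enclosing two points has them as diameter endpoints.
Centre = midpoint = (-0.5, -9); r² = |PQ|²/4 = 229/4 = 57.25.
Centre = (-0.5, -9).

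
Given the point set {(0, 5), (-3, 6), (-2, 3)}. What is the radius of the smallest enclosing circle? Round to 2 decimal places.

1.77

Call the three points A, B, C in the order given.
Side lengths²: AB² = 10, AC² = 8, BC² = 10.
Since BC² = 10 < 10 + 8 = 18, the triangle is acute, so the smallest enclosing circle is the circumcircle.
Circumcentre = (-1.75, 4.75), r² = 3.125.
r = √(3.125) ≈ 1.77.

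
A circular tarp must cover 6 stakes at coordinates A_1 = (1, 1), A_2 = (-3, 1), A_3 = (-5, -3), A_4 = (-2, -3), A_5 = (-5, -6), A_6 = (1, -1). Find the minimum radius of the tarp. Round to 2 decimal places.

4.61

By Welzl's lemma the MEC is supported by two points (diametrically opposite) or three points (on a circumcircle).
The farthest pair is A_1–A_5 with squared distance 85. The circle on this segment as diameter has centre (-2, -2.5) and r² = 85/4 = 21.25.
Check A_2: distance² to centre = 13.25 ≤ 21.25, so it lies inside.
All remaining points lie in this disk, and no smaller disk contains both endpoints, so this is the minimum enclosing circle.
r = √(21.25) ≈ 4.61.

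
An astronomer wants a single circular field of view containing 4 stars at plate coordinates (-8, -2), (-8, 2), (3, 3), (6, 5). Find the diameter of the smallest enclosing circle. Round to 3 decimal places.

15.652

The farthest pair is (-8, -2)–(6, 5) with squared distance 245. The circle on this segment as diameter has centre (-1, 1.5) and r² = 245/4 = 61.25.
Check (-8, 2): distance² to centre = 49.25 ≤ 61.25, so it lies inside.
All remaining points lie in this disk, and no smaller disk contains both endpoints, so this is the minimum enclosing circle.
Diameter = 2r = 2√(61.25) ≈ 15.652.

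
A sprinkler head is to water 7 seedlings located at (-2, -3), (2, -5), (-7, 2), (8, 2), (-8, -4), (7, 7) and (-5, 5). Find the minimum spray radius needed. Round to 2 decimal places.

The farthest pair is (-8, -4)–(7, 7) with squared distance 346. The circle on this segment as diameter has centre (-0.5, 1.5) and r² = 346/4 = 86.5.
Check (-2, -3): distance² to centre = 22.5 ≤ 86.5, so it lies inside.
All remaining points lie in this disk, and no smaller disk contains both endpoints, so this is the minimum enclosing circle.
r = √(86.5) ≈ 9.30.

9.30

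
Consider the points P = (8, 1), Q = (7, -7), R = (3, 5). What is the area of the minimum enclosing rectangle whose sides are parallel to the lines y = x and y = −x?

72

In coordinates u = x + y, v = x − y the rectangle is axis-aligned; the map (x,y)→(u,v) scales areas by 2.
u-values: 9, 0, 8; range = 9 − 0 = 9.
v-values: 7, 14, -2; range = 14 − (-2) = 16.
Area = (9 × 16) / 2 = 72.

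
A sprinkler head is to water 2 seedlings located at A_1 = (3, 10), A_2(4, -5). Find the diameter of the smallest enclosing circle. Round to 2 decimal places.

The smallest circle enclosing two points has them as diameter endpoints.
Centre = midpoint = (3.5, 2.5); r² = |A_1A_2|²/4 = 226/4 = 56.5.
Diameter = 2r = 2√(56.5) ≈ 15.03.

15.03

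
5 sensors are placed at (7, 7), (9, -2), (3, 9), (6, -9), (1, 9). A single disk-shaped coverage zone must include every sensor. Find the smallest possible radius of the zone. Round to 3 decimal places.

The minimum enclosing circle of a finite set is fixed by two of the points (as a diameter) or three (as a circumcircle).
The farthest pair is (6, -9)–(1, 9) with squared distance 349. The circle on this segment as diameter has centre (3.5, 0) and r² = 349/4 = 87.25.
Check (7, 7): distance² to centre = 61.25 ≤ 87.25, so it lies inside.
All remaining points lie in this disk, and no smaller disk contains both endpoints, so this is the minimum enclosing circle.
r = √(87.25) ≈ 9.341.

9.341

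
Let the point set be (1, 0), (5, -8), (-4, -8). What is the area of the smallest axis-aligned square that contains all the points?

81

The bounding box has width 9 and height 8.
An axis-aligned square enclosing the set must have side ≥ max(width, height).
So the minimum side is max(9, 8) = 9.
Area = 9² = 81.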